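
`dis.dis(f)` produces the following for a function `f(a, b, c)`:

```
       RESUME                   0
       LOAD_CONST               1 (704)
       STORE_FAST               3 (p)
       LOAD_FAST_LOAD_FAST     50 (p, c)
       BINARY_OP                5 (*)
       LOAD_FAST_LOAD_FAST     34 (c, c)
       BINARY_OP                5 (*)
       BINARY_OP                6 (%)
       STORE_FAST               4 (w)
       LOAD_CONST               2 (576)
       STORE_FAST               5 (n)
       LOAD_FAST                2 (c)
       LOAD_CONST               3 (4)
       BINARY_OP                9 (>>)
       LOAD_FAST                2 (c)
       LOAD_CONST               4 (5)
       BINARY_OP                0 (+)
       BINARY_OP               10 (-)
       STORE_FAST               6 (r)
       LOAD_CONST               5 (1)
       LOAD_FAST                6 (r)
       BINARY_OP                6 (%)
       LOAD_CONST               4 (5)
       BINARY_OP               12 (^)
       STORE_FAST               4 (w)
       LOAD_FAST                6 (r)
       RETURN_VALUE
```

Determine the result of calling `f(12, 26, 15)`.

-20

LOAD_CONST → push 704. Stack: [704]
STORE_FAST p → p=704. Stack: []
LOAD_FAST_LOAD_FAST p,c → push 704,15. Stack: [704, 15]
BINARY_OP * → 704 * 15 = 10560. Stack: [10560]
LOAD_FAST_LOAD_FAST c,c → push 15,15. Stack: [10560, 15, 15]
BINARY_OP * → 15 * 15 = 225. Stack: [10560, 225]
BINARY_OP % → 10560 % 225 = 210. Stack: [210]
STORE_FAST w → w=210. Stack: []
LOAD_CONST → push 576. Stack: [576]
STORE_FAST n → n=576. Stack: []
LOAD_FAST c → push 15. Stack: [15]
LOAD_CONST → push 4. Stack: [15, 4]
BINARY_OP >> → 15 >> 4 = 0. Stack: [0]
LOAD_FAST c → push 15. Stack: [0, 15]
LOAD_CONST → push 5. Stack: [0, 15, 5]
BINARY_OP + → 15 + 5 = 20. Stack: [0, 20]
BINARY_OP - → 0 - 20 = -20. Stack: [-20]
STORE_FAST r → r=-20. Stack: []
LOAD_CONST → push 1. Stack: [1]
LOAD_FAST r → push -20. Stack: [1, -20]
BINARY_OP % → 1 % -20 = -19. Stack: [-19]
LOAD_CONST → push 5. Stack: [-19, 5]
BINARY_OP ^ → -19 ^ 5 = -24. Stack: [-24]
STORE_FAST w → w=-24. Stack: []
LOAD_FAST r → push -20. Stack: [-20]
RETURN_VALUE → return -20.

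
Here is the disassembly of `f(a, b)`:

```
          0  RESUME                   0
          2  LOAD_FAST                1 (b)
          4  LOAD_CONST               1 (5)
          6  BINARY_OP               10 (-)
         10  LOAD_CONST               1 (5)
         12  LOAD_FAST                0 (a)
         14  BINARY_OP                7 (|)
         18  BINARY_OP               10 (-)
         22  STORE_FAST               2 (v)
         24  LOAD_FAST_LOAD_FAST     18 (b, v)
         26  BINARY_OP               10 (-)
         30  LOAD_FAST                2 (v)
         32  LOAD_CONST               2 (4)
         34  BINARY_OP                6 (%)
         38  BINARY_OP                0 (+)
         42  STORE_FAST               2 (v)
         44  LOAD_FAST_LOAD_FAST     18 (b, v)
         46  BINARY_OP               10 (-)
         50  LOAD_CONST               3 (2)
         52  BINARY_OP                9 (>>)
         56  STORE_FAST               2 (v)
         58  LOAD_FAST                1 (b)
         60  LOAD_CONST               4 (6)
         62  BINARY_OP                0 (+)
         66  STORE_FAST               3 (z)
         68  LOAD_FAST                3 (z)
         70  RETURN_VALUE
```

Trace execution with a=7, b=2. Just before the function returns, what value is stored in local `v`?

LOAD_FAST b → push 2. Stack: [2]
LOAD_CONST → push 5. Stack: [2, 5]
BINARY_OP - → 2 - 5 = -3. Stack: [-3]
LOAD_CONST → push 5. Stack: [-3, 5]
LOAD_FAST a → push 7. Stack: [-3, 5, 7]
BINARY_OP | → 5 | 7 = 7. Stack: [-3, 7]
BINARY_OP - → -3 - 7 = -10. Stack: [-10]
STORE_FAST v → v=-10. Stack: []
LOAD_FAST_LOAD_FAST b,v → push 2,-10. Stack: [2, -10]
BINARY_OP - → 2 - -10 = 12. Stack: [12]
LOAD_FAST v → push -10. Stack: [12, -10]
LOAD_CONST → push 4. Stack: [12, -10, 4]
BINARY_OP % → -10 % 4 = 2. Stack: [12, 2]
BINARY_OP + → 12 + 2 = 14. Stack: [14]
STORE_FAST v → v=14. Stack: []
LOAD_FAST_LOAD_FAST b,v → push 2,14. Stack: [2, 14]
BINARY_OP - → 2 - 14 = -12. Stack: [-12]
LOAD_CONST → push 2. Stack: [-12, 2]
BINARY_OP >> → -12 >> 2 = -3. Stack: [-3]
STORE_FAST v → v=-3. Stack: []
LOAD_FAST b → push 2. Stack: [2]
LOAD_CONST → push 6. Stack: [2, 6]
BINARY_OP + → 2 + 6 = 8. Stack: [8]
STORE_FAST z → z=8. Stack: []
LOAD_FAST z → push 8. Stack: [8]
RETURN_VALUE → return 8.

-3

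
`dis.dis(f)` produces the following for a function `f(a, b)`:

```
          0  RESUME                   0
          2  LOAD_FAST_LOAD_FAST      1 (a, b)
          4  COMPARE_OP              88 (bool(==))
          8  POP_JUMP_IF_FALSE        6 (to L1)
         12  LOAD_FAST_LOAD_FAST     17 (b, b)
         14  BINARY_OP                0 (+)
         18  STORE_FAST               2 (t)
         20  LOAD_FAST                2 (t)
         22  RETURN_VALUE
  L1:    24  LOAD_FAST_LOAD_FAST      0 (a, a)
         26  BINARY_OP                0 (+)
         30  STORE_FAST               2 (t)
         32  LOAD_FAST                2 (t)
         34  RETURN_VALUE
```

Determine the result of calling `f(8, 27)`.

LOAD_FAST_LOAD_FAST a,b → push 8,27. Stack: [8, 27]
COMPARE_OP bool(==) → 8 vs 27 = False. Stack: [False]
POP_JUMP_IF_FALSE → pop False; jump. Stack: []
LOAD_FAST_LOAD_FAST a,a → push 8,8. Stack: [8, 8]
BINARY_OP + → 8 + 8 = 16. Stack: [16]
STORE_FAST t → t=16. Stack: []
LOAD_FAST t → push 16. Stack: [16]
RETURN_VALUE → return 16.

16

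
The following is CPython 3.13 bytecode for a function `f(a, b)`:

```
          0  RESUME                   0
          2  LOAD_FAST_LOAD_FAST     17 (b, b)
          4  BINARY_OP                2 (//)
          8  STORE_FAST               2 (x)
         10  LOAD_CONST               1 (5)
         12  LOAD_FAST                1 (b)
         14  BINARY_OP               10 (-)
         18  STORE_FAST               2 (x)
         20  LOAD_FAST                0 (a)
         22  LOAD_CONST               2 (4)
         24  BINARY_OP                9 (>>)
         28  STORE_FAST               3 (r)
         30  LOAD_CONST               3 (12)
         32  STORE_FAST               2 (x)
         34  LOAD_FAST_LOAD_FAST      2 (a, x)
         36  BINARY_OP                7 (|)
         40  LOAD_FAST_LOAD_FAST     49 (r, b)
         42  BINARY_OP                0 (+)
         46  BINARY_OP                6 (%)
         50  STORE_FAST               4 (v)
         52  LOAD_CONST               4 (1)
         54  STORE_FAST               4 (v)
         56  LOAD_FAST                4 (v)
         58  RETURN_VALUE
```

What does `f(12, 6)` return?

1

LOAD_FAST_LOAD_FAST b,b → push 6,6. Stack: [6, 6]
BINARY_OP // → 6 // 6 = 1. Stack: [1]
STORE_FAST x → x=1. Stack: []
LOAD_CONST → push 5. Stack: [5]
LOAD_FAST b → push 6. Stack: [5, 6]
BINARY_OP - → 5 - 6 = -1. Stack: [-1]
STORE_FAST x → x=-1. Stack: []
LOAD_FAST a → push 12. Stack: [12]
LOAD_CONST → push 4. Stack: [12, 4]
BINARY_OP >> → 12 >> 4 = 0. Stack: [0]
STORE_FAST r → r=0. Stack: []
LOAD_CONST → push 12. Stack: [12]
STORE_FAST x → x=12. Stack: []
LOAD_FAST_LOAD_FAST a,x → push 12,12. Stack: [12, 12]
BINARY_OP | → 12 | 12 = 12. Stack: [12]
LOAD_FAST_LOAD_FAST r,b → push 0,6. Stack: [12, 0, 6]
BINARY_OP + → 0 + 6 = 6. Stack: [12, 6]
BINARY_OP % → 12 % 6 = 0. Stack: [0]
STORE_FAST v → v=0. Stack: []
LOAD_CONST → push 1. Stack: [1]
STORE_FAST v → v=1. Stack: []
LOAD_FAST v → push 1. Stack: [1]
RETURN_VALUE → return 1.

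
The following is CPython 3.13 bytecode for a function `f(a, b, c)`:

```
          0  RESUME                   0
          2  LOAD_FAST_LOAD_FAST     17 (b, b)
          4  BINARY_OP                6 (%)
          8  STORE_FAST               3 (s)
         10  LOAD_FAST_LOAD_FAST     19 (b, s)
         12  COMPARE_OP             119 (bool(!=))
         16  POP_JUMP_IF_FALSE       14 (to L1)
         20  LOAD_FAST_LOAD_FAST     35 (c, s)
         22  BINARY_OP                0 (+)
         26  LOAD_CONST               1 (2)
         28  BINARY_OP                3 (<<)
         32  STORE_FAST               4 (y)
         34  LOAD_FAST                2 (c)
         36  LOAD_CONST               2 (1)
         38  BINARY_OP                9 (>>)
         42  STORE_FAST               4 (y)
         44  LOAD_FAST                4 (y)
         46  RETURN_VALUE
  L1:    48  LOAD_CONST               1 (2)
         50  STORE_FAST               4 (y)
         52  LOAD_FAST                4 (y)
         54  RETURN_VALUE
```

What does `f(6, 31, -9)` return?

LOAD_FAST_LOAD_FAST b,b → push 31,31. Stack: [31, 31]
BINARY_OP % → 31 % 31 = 0. Stack: [0]
STORE_FAST s → s=0. Stack: []
LOAD_FAST_LOAD_FAST b,s → push 31,0. Stack: [31, 0]
COMPARE_OP bool(!=) → 31 vs 0 = True. Stack: [True]
POP_JUMP_IF_FALSE → pop True; no jump. Stack: []
LOAD_FAST_LOAD_FAST c,s → push -9,0. Stack: [-9, 0]
BINARY_OP + → -9 + 0 = -9. Stack: [-9]
LOAD_CONST → push 2. Stack: [-9, 2]
BINARY_OP << → -9 << 2 = -36. Stack: [-36]
STORE_FAST y → y=-36. Stack: []
LOAD_FAST c → push -9. Stack: [-9]
LOAD_CONST → push 1. Stack: [-9, 1]
BINARY_OP >> → -9 >> 1 = -5. Stack: [-5]
STORE_FAST y → y=-5. Stack: []
LOAD_FAST y → push -5. Stack: [-5]
RETURN_VALUE → return -5.

-5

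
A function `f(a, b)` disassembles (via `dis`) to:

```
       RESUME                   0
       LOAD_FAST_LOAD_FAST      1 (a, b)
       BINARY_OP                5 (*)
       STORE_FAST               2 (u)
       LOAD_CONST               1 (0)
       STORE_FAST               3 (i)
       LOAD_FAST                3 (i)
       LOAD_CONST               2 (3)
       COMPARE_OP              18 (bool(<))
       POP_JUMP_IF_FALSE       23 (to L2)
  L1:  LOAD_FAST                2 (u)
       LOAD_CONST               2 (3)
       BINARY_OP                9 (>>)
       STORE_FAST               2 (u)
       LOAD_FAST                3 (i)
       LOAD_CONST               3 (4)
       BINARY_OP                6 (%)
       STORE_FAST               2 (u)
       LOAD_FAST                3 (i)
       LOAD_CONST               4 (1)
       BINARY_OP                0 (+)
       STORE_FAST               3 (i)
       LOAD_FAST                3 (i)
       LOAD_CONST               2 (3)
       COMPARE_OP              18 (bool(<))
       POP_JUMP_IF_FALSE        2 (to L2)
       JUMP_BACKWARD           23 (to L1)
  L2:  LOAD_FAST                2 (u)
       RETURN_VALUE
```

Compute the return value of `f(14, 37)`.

LOAD_FAST_LOAD_FAST a,b → push 14,37. Stack: [14, 37]
BINARY_OP * → 14 * 37 = 518. Stack: [518]
STORE_FAST u → u=518. Stack: []
LOAD_CONST → push 0. Stack: [0]
STORE_FAST i → i=0. Stack: []
LOAD_FAST i → push 0. Stack: [0]
LOAD_CONST → push 3. Stack: [0, 3]
COMPARE_OP bool(<) → 0 vs 3 = True. Stack: [True]
POP_JUMP_IF_FALSE → pop True; no jump. Stack: []
LOAD_FAST u → push 518. Stack: [518]
LOAD_CONST → push 3. Stack: [518, 3]
BINARY_OP >> → 518 >> 3 = 64. Stack: [64]
STORE_FAST u → u=64. Stack: []
LOAD_FAST i → push 0. Stack: [0]
LOAD_CONST → push 4. Stack: [0, 4]
BINARY_OP % → 0 % 4 = 0. Stack: [0]
STORE_FAST u → u=0. Stack: []
LOAD_FAST i → push 0. Stack: [0]
LOAD_CONST → push 1. Stack: [0, 1]
BINARY_OP + → 0 + 1 = 1. Stack: [1]
STORE_FAST i → i=1. Stack: []
LOAD_FAST i → push 1. Stack: [1]
LOAD_CONST → push 3. Stack: [1, 3]
COMPARE_OP bool(<) → 1 vs 3 = True. Stack: [True]
POP_JUMP_IF_FALSE → pop True; no jump. Stack: []
LOAD_FAST u → push 0. Stack: [0]
LOAD_CONST → push 3. Stack: [0, 3]
BINARY_OP >> → 0 >> 3 = 0. Stack: [0]
STORE_FAST u → u=0. Stack: []
LOAD_FAST i → push 1. Stack: [1]
LOAD_CONST → push 4. Stack: [1, 4]
BINARY_OP % → 1 % 4 = 1. Stack: [1]
STORE_FAST u → u=1. Stack: []
LOAD_FAST i → push 1. Stack: [1]
LOAD_CONST → push 1. Stack: [1, 1]
BINARY_OP + → 1 + 1 = 2. Stack: [2]
STORE_FAST i → i=2. Stack: []
LOAD_FAST i → push 2. Stack: [2]
LOAD_CONST → push 3. Stack: [2, 3]
COMPARE_OP bool(<) → 2 vs 3 = True. Stack: [True]
POP_JUMP_IF_FALSE → pop True; no jump. Stack: []
LOAD_FAST u → push 1. Stack: [1]
LOAD_CONST → push 3. Stack: [1, 3]
BINARY_OP >> → 1 >> 3 = 0. Stack: [0]
STORE_FAST u → u=0. Stack: []
LOAD_FAST i → push 2. Stack: [2]
LOAD_CONST → push 4. Stack: [2, 4]
BINARY_OP % → 2 % 4 = 2. Stack: [2]
STORE_FAST u → u=2. Stack: []
LOAD_FAST i → push 2. Stack: [2]
LOAD_CONST → push 1. Stack: [2, 1]
BINARY_OP + → 2 + 1 = 3. Stack: [3]
STORE_FAST i → i=3. Stack: []
LOAD_FAST i → push 3. Stack: [3]
LOAD_CONST → push 3. Stack: [3, 3]
COMPARE_OP bool(<) → 3 vs 3 = False. Stack: [False]
POP_JUMP_IF_FALSE → pop False; jump. Stack: []
LOAD_FAST u → push 2. Stack: [2]
RETURN_VALUE → return 2.

2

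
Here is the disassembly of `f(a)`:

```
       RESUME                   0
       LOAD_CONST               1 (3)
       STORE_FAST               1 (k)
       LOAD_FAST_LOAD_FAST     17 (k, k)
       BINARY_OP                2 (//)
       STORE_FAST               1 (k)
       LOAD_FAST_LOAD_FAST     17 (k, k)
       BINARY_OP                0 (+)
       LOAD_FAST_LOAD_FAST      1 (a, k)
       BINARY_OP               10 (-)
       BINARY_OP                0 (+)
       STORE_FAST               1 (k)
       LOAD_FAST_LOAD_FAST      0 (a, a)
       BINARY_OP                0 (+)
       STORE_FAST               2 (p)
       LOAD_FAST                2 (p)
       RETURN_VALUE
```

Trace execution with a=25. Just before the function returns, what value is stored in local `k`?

26

LOAD_CONST → push 3. Stack: [3]
STORE_FAST k → k=3. Stack: []
LOAD_FAST_LOAD_FAST k,k → push 3,3. Stack: [3, 3]
BINARY_OP // → 3 // 3 = 1. Stack: [1]
STORE_FAST k → k=1. Stack: []
LOAD_FAST_LOAD_FAST k,k → push 1,1. Stack: [1, 1]
BINARY_OP + → 1 + 1 = 2. Stack: [2]
LOAD_FAST_LOAD_FAST a,k → push 25,1. Stack: [2, 25, 1]
BINARY_OP - → 25 - 1 = 24. Stack: [2, 24]
BINARY_OP + → 2 + 24 = 26. Stack: [26]
STORE_FAST k → k=26. Stack: []
LOAD_FAST_LOAD_FAST a,a → push 25,25. Stack: [25, 25]
BINARY_OP + → 25 + 25 = 50. Stack: [50]
STORE_FAST p → p=50. Stack: []
LOAD_FAST p → push 50. Stack: [50]
RETURN_VALUE → return 50.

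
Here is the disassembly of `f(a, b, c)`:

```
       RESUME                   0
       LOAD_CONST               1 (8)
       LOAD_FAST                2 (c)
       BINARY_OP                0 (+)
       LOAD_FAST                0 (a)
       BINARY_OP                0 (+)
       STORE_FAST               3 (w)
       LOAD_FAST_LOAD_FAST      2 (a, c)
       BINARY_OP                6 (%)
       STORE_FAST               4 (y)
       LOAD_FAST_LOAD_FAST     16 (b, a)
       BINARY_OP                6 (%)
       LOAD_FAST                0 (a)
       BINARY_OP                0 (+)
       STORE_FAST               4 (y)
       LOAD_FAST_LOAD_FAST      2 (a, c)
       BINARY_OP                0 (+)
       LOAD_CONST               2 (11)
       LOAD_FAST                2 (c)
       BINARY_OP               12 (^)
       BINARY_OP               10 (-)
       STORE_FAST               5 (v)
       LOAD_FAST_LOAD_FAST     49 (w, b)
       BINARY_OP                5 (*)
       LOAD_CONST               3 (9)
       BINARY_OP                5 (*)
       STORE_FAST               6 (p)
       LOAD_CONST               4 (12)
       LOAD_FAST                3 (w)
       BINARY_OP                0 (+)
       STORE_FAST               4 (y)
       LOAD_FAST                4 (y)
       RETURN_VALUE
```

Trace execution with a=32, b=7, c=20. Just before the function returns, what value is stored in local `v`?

21

LOAD_CONST → push 8. Stack: [8]
LOAD_FAST c → push 20. Stack: [8, 20]
BINARY_OP + → 8 + 20 = 28. Stack: [28]
LOAD_FAST a → push 32. Stack: [28, 32]
BINARY_OP + → 28 + 32 = 60. Stack: [60]
STORE_FAST w → w=60. Stack: []
LOAD_FAST_LOAD_FAST a,c → push 32,20. Stack: [32, 20]
BINARY_OP % → 32 % 20 = 12. Stack: [12]
STORE_FAST y → y=12. Stack: []
LOAD_FAST_LOAD_FAST b,a → push 7,32. Stack: [7, 32]
BINARY_OP % → 7 % 32 = 7. Stack: [7]
LOAD_FAST a → push 32. Stack: [7, 32]
BINARY_OP + → 7 + 32 = 39. Stack: [39]
STORE_FAST y → y=39. Stack: []
LOAD_FAST_LOAD_FAST a,c → push 32,20. Stack: [32, 20]
BINARY_OP + → 32 + 20 = 52. Stack: [52]
LOAD_CONST → push 11. Stack: [52, 11]
LOAD_FAST c → push 20. Stack: [52, 11, 20]
BINARY_OP ^ → 11 ^ 20 = 31. Stack: [52, 31]
BINARY_OP - → 52 - 31 = 21. Stack: [21]
STORE_FAST v → v=21. Stack: []
LOAD_FAST_LOAD_FAST w,b → push 60,7. Stack: [60, 7]
BINARY_OP * → 60 * 7 = 420. Stack: [420]
LOAD_CONST → push 9. Stack: [420, 9]
BINARY_OP * → 420 * 9 = 3780. Stack: [3780]
STORE_FAST p → p=3780. Stack: []
LOAD_CONST → push 12. Stack: [12]
LOAD_FAST w → push 60. Stack: [12, 60]
BINARY_OP + → 12 + 60 = 72. Stack: [72]
STORE_FAST y → y=72. Stack: []
LOAD_FAST y → push 72. Stack: [72]
RETURN_VALUE → return 72.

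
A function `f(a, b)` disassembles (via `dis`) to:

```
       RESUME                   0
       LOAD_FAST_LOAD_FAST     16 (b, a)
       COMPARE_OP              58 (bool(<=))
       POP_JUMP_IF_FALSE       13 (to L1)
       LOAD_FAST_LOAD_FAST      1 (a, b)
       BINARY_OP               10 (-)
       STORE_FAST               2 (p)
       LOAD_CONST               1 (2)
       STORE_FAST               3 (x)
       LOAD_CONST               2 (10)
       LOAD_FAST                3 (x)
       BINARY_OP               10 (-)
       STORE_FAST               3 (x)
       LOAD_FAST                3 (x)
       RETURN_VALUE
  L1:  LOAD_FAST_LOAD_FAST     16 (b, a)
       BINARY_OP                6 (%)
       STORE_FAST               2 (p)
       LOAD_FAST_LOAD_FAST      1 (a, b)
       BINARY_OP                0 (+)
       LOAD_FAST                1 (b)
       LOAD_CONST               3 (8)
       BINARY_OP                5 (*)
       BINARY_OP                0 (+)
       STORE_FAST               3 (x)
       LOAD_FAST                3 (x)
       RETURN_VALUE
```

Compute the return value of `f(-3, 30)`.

LOAD_FAST_LOAD_FAST b,a → push 30,-3. Stack: [30, -3]
COMPARE_OP bool(<=) → 30 vs -3 = False. Stack: [False]
POP_JUMP_IF_FALSE → pop False; jump. Stack: []
LOAD_FAST_LOAD_FAST b,a → push 30,-3. Stack: [30, -3]
BINARY_OP % → 30 % -3 = 0. Stack: [0]
STORE_FAST p → p=0. Stack: []
LOAD_FAST_LOAD_FAST a,b → push -3,30. Stack: [-3, 30]
BINARY_OP + → -3 + 30 = 27. Stack: [27]
LOAD_FAST b → push 30. Stack: [27, 30]
LOAD_CONST → push 8. Stack: [27, 30, 8]
BINARY_OP * → 30 * 8 = 240. Stack: [27, 240]
BINARY_OP + → 27 + 240 = 267. Stack: [267]
STORE_FAST x → x=267. Stack: []
LOAD_FAST x → push 267. Stack: [267]
RETURN_VALUE → return 267.

267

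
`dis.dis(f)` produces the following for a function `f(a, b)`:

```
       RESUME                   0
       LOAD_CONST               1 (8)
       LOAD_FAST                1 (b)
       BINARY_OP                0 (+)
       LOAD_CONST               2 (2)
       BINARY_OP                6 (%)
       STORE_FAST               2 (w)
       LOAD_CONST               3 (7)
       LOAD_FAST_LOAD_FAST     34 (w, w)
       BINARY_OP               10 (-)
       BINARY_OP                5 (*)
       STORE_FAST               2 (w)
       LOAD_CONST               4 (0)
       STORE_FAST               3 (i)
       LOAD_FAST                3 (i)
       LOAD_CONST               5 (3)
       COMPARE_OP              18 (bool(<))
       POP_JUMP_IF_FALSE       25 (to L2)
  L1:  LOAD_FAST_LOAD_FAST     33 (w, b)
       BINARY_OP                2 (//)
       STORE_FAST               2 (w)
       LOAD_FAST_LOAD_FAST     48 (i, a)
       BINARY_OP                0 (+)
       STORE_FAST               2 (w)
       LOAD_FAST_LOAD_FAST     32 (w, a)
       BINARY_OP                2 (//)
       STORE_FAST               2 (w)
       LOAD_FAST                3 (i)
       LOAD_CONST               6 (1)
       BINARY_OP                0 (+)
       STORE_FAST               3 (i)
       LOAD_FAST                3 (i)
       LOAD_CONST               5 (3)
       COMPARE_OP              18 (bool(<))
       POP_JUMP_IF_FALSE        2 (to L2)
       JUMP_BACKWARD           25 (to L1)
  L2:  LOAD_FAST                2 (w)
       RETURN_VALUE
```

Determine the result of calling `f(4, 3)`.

1

LOAD_CONST → push 8
LOAD_FAST b → push 3
BINARY_OP + → 8 + 3 = 11
LOAD_CONST → push 2
BINARY_OP % → 11 % 2 = 1
STORE_FAST w → w=1
LOAD_CONST → push 7
LOAD_FAST_LOAD_FAST w,w → push 1,1
BINARY_OP - → 1 - 1 = 0
BINARY_OP * → 7 * 0 = 0
STORE_FAST w → w=0
LOAD_CONST → push 0
STORE_FAST i → i=0
LOAD_FAST i → push 0
LOAD_CONST → push 3
COMPARE_OP bool(<) → 0 vs 3 = True
POP_JUMP_IF_FALSE → pop True; no jump
LOAD_FAST_LOAD_FAST w,b → push 0,3
BINARY_OP // → 0 // 3 = 0
STORE_FAST w → w=0
LOAD_FAST_LOAD_FAST i,a → push 0,4
BINARY_OP + → 0 + 4 = 4
STORE_FAST w → w=4
LOAD_FAST_LOAD_FAST w,a → push 4,4
BINARY_OP // → 4 // 4 = 1
STORE_FAST w → w=1
LOAD_FAST i → push 0
LOAD_CONST → push 1
BINARY_OP + → 0 + 1 = 1
STORE_FAST i → i=1
LOAD_FAST i → push 1
LOAD_CONST → push 3
COMPARE_OP bool(<) → 1 vs 3 = True
POP_JUMP_IF_FALSE → pop True; no jump
LOAD_FAST_LOAD_FAST w,b → push 1,3
BINARY_OP // → 1 // 3 = 0
STORE_FAST w → w=0
LOAD_FAST_LOAD_FAST i,a → push 1,4
BINARY_OP + → 1 + 4 = 5
STORE_FAST w → w=5
LOAD_FAST_LOAD_FAST w,a → push 5,4
BINARY_OP // → 5 // 4 = 1
STORE_FAST w → w=1
LOAD_FAST i → push 1
LOAD_CONST → push 1
BINARY_OP + → 1 + 1 = 2
STORE_FAST i → i=2
LOAD_FAST i → push 2
LOAD_CONST → push 3
COMPARE_OP bool(<) → 2 vs 3 = True
POP_JUMP_IF_FALSE → pop True; no jump
LOAD_FAST_LOAD_FAST w,b → push 1,3
BINARY_OP // → 1 // 3 = 0
STORE_FAST w → w=0
LOAD_FAST_LOAD_FAST i,a → push 2,4
BINARY_OP + → 2 + 4 = 6
STORE_FAST w → w=6
LOAD_FAST_LOAD_FAST w,a → push 6,4
BINARY_OP // → 6 // 4 = 1
STORE_FAST w → w=1
LOAD_FAST i → push 2
LOAD_CONST → push 1
BINARY_OP + → 2 + 1 = 3
STORE_FAST i → i=3
LOAD_FAST i → push 3
LOAD_CONST → push 3
COMPARE_OP bool(<) → 3 vs 3 = False
POP_JUMP_IF_FALSE → pop False; jump
LOAD_FAST w → push 1
RETURN_VALUE → return 1.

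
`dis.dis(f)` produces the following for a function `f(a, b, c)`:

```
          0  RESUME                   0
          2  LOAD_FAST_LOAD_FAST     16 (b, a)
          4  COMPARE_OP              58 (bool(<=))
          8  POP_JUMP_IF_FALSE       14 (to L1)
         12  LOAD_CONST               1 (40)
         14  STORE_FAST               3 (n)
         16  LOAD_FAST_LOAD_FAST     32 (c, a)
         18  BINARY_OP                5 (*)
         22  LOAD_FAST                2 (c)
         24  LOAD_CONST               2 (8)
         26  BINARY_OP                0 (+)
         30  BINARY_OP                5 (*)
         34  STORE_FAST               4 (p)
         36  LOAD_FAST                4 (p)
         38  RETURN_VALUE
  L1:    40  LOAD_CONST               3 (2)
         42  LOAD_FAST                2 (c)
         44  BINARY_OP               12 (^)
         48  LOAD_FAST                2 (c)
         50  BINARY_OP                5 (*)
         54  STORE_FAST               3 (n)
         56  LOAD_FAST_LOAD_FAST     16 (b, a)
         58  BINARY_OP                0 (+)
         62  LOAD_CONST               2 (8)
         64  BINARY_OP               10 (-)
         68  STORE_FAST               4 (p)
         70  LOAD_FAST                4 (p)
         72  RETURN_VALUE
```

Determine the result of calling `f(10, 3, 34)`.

LOAD_FAST_LOAD_FAST b,a → push 3,10. Stack: [3, 10]
COMPARE_OP bool(<=) → 3 vs 10 = True. Stack: [True]
POP_JUMP_IF_FALSE → pop True; no jump. Stack: []
LOAD_CONST → push 40. Stack: [40]
STORE_FAST n → n=40. Stack: []
LOAD_FAST_LOAD_FAST c,a → push 34,10. Stack: [34, 10]
BINARY_OP * → 34 * 10 = 340. Stack: [340]
LOAD_FAST c → push 34. Stack: [340, 34]
LOAD_CONST → push 8. Stack: [340, 34, 8]
BINARY_OP + → 34 + 8 = 42. Stack: [340, 42]
BINARY_OP * → 340 * 42 = 14280. Stack: [14280]
STORE_FAST p → p=14280. Stack: []
LOAD_FAST p → push 14280. Stack: [14280]
RETURN_VALUE → return 14280.

14280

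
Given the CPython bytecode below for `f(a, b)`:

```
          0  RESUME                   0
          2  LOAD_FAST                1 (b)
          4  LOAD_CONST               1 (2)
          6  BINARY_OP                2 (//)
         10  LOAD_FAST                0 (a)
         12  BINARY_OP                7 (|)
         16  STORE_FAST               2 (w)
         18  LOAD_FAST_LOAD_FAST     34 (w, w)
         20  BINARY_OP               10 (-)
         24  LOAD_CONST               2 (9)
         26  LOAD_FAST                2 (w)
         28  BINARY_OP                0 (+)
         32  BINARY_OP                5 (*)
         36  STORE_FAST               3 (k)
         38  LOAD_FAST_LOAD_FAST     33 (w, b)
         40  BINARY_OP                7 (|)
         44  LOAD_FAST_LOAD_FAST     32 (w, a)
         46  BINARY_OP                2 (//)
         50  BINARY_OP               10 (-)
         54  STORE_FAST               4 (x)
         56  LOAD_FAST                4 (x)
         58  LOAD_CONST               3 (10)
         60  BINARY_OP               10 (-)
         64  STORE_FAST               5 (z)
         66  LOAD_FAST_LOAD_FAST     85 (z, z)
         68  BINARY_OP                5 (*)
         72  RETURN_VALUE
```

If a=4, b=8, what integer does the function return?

1

LOAD_FAST b → push 8. Stack: [8]
LOAD_CONST → push 2. Stack: [8, 2]
BINARY_OP // → 8 // 2 = 4. Stack: [4]
LOAD_FAST a → push 4. Stack: [4, 4]
BINARY_OP | → 4 | 4 = 4. Stack: [4]
STORE_FAST w → w=4. Stack: []
LOAD_FAST_LOAD_FAST w,w → push 4,4. Stack: [4, 4]
BINARY_OP - → 4 - 4 = 0. Stack: [0]
LOAD_CONST → push 9. Stack: [0, 9]
LOAD_FAST w → push 4. Stack: [0, 9, 4]
BINARY_OP + → 9 + 4 = 13. Stack: [0, 13]
BINARY_OP * → 0 * 13 = 0. Stack: [0]
STORE_FAST k → k=0. Stack: []
LOAD_FAST_LOAD_FAST w,b → push 4,8. Stack: [4, 8]
BINARY_OP | → 4 | 8 = 12. Stack: [12]
LOAD_FAST_LOAD_FAST w,a → push 4,4. Stack: [12, 4, 4]
BINARY_OP // → 4 // 4 = 1. Stack: [12, 1]
BINARY_OP - → 12 - 1 = 11. Stack: [11]
STORE_FAST x → x=11. Stack: []
LOAD_FAST x → push 11. Stack: [11]
LOAD_CONST → push 10. Stack: [11, 10]
BINARY_OP - → 11 - 10 = 1. Stack: [1]
STORE_FAST z → z=1. Stack: []
LOAD_FAST_LOAD_FAST z,z → push 1,1. Stack: [1, 1]
BINARY_OP * → 1 * 1 = 1. Stack: [1]
RETURN_VALUE → return 1.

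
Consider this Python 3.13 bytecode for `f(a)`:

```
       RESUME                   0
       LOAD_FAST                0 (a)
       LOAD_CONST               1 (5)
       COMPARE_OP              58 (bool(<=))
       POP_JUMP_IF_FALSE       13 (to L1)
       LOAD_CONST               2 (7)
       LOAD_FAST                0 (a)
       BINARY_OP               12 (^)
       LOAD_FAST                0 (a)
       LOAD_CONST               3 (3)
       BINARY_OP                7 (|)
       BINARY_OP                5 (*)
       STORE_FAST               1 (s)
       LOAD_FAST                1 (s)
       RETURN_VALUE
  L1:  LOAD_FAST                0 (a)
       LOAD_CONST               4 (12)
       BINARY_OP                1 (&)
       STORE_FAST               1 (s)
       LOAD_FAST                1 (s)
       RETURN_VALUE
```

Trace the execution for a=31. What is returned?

12

LOAD_FAST a → push 31. Stack: [31]
LOAD_CONST → push 5. Stack: [31, 5]
COMPARE_OP bool(<=) → 31 vs 5 = False. Stack: [False]
POP_JUMP_IF_FALSE → pop False; jump. Stack: []
LOAD_FAST a → push 31. Stack: [31]
LOAD_CONST → push 12. Stack: [31, 12]
BINARY_OP & → 31 & 12 = 12. Stack: [12]
STORE_FAST s → s=12. Stack: []
LOAD_FAST s → push 12. Stack: [12]
RETURN_VALUE → return 12.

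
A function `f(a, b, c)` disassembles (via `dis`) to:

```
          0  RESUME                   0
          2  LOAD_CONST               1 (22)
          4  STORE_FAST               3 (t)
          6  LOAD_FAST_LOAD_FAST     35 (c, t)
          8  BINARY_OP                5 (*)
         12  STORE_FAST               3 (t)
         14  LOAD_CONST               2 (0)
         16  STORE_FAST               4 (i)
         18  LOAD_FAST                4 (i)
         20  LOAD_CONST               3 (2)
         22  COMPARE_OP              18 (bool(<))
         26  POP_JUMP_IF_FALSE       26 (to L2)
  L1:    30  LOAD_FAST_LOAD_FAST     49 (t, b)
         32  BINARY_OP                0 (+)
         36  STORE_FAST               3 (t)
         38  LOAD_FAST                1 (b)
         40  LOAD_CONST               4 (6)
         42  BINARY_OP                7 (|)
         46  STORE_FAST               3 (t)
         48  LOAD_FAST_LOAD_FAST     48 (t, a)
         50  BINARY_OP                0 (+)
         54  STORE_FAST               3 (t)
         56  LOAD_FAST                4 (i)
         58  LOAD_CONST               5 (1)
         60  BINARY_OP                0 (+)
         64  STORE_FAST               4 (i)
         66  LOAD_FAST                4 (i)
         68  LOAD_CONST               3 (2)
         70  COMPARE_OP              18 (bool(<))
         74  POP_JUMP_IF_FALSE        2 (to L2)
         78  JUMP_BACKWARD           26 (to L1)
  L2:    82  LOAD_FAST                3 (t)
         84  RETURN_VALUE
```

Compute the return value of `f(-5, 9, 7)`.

10

LOAD_CONST → push 22. Stack: [22]
STORE_FAST t → t=22. Stack: []
LOAD_FAST_LOAD_FAST c,t → push 7,22. Stack: [7, 22]
BINARY_OP * → 7 * 22 = 154. Stack: [154]
STORE_FAST t → t=154. Stack: []
LOAD_CONST → push 0. Stack: [0]
STORE_FAST i → i=0. Stack: []
LOAD_FAST i → push 0. Stack: [0]
LOAD_CONST → push 2. Stack: [0, 2]
COMPARE_OP bool(<) → 0 vs 2 = True. Stack: [True]
POP_JUMP_IF_FALSE → pop True; no jump. Stack: []
LOAD_FAST_LOAD_FAST t,b → push 154,9. Stack: [154, 9]
BINARY_OP + → 154 + 9 = 163. Stack: [163]
STORE_FAST t → t=163. Stack: []
LOAD_FAST b → push 9. Stack: [9]
LOAD_CONST → push 6. Stack: [9, 6]
BINARY_OP | → 9 | 6 = 15. Stack: [15]
STORE_FAST t → t=15. Stack: []
LOAD_FAST_LOAD_FAST t,a → push 15,-5. Stack: [15, -5]
BINARY_OP + → 15 + -5 = 10. Stack: [10]
STORE_FAST t → t=10. Stack: []
LOAD_FAST i → push 0. Stack: [0]
LOAD_CONST → push 1. Stack: [0, 1]
BINARY_OP + → 0 + 1 = 1. Stack: [1]
STORE_FAST i → i=1. Stack: []
LOAD_FAST i → push 1. Stack: [1]
LOAD_CONST → push 2. Stack: [1, 2]
COMPARE_OP bool(<) → 1 vs 2 = True. Stack: [True]
POP_JUMP_IF_FALSE → pop True; no jump. Stack: []
LOAD_FAST_LOAD_FAST t,b → push 10,9. Stack: [10, 9]
BINARY_OP + → 10 + 9 = 19. Stack: [19]
STORE_FAST t → t=19. Stack: []
LOAD_FAST b → push 9. Stack: [9]
LOAD_CONST → push 6. Stack: [9, 6]
BINARY_OP | → 9 | 6 = 15. Stack: [15]
STORE_FAST t → t=15. Stack: []
LOAD_FAST_LOAD_FAST t,a → push 15,-5. Stack: [15, -5]
BINARY_OP + → 15 + -5 = 10. Stack: [10]
STORE_FAST t → t=10. Stack: []
LOAD_FAST i → push 1. Stack: [1]
LOAD_CONST → push 1. Stack: [1, 1]
BINARY_OP + → 1 + 1 = 2. Stack: [2]
STORE_FAST i → i=2. Stack: []
LOAD_FAST i → push 2. Stack: [2]
LOAD_CONST → push 2. Stack: [2, 2]
COMPARE_OP bool(<) → 2 vs 2 = False. Stack: [False]
POP_JUMP_IF_FALSE → pop False; jump. Stack: []
LOAD_FAST t → push 10. Stack: [10]
RETURN_VALUE → return 10.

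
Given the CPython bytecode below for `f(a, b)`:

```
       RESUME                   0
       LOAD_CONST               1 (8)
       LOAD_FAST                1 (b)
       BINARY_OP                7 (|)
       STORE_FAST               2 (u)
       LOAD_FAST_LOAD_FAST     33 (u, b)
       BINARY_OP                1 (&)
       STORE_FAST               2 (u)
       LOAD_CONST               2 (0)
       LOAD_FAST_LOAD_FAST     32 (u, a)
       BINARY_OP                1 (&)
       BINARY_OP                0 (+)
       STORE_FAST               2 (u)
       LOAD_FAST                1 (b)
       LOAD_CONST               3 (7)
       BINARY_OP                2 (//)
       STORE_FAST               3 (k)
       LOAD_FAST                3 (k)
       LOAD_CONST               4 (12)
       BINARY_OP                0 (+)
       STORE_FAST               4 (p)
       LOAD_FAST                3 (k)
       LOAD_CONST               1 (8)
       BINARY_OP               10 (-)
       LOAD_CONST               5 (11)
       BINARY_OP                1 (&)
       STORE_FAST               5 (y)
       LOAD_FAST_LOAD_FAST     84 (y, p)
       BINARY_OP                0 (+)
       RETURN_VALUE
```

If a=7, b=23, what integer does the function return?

26

LOAD_CONST → push 8. Stack: [8]
LOAD_FAST b → push 23. Stack: [8, 23]
BINARY_OP | → 8 | 23 = 31. Stack: [31]
STORE_FAST u → u=31. Stack: []
LOAD_FAST_LOAD_FAST u,b → push 31,23. Stack: [31, 23]
BINARY_OP & → 31 & 23 = 23. Stack: [23]
STORE_FAST u → u=23. Stack: []
LOAD_CONST → push 0. Stack: [0]
LOAD_FAST_LOAD_FAST u,a → push 23,7. Stack: [0, 23, 7]
BINARY_OP & → 23 & 7 = 7. Stack: [0, 7]
BINARY_OP + → 0 + 7 = 7. Stack: [7]
STORE_FAST u → u=7. Stack: []
LOAD_FAST b → push 23. Stack: [23]
LOAD_CONST → push 7. Stack: [23, 7]
BINARY_OP // → 23 // 7 = 3. Stack: [3]
STORE_FAST k → k=3. Stack: []
LOAD_FAST k → push 3. Stack: [3]
LOAD_CONST → push 12. Stack: [3, 12]
BINARY_OP + → 3 + 12 = 15. Stack: [15]
STORE_FAST p → p=15. Stack: []
LOAD_FAST k → push 3. Stack: [3]
LOAD_CONST → push 8. Stack: [3, 8]
BINARY_OP - → 3 - 8 = -5. Stack: [-5]
LOAD_CONST → push 11. Stack: [-5, 11]
BINARY_OP & → -5 & 11 = 11. Stack: [11]
STORE_FAST y → y=11. Stack: []
LOAD_FAST_LOAD_FAST y,p → push 11,15. Stack: [11, 15]
BINARY_OP + → 11 + 15 = 26. Stack: [26]
RETURN_VALUE → return 26.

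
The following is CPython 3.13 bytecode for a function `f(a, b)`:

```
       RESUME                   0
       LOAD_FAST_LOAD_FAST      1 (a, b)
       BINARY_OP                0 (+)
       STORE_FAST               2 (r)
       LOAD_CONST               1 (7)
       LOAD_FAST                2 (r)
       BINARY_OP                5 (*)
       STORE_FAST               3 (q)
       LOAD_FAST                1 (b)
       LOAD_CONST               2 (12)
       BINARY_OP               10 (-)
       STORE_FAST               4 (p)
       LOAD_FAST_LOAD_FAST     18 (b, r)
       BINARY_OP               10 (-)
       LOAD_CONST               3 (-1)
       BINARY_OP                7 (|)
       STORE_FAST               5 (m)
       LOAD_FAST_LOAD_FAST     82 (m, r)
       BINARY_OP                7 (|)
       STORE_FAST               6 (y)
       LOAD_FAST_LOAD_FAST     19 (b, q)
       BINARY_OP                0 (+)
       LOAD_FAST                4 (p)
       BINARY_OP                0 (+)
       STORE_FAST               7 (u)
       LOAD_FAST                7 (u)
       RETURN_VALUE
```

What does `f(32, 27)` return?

LOAD_FAST_LOAD_FAST a,b → push 32,27. Stack: [32, 27]
BINARY_OP + → 32 + 27 = 59. Stack: [59]
STORE_FAST r → r=59. Stack: []
LOAD_CONST → push 7. Stack: [7]
LOAD_FAST r → push 59. Stack: [7, 59]
BINARY_OP * → 7 * 59 = 413. Stack: [413]
STORE_FAST q → q=413. Stack: []
LOAD_FAST b → push 27. Stack: [27]
LOAD_CONST → push 12. Stack: [27, 12]
BINARY_OP - → 27 - 12 = 15. Stack: [15]
STORE_FAST p → p=15. Stack: []
LOAD_FAST_LOAD_FAST b,r → push 27,59. Stack: [27, 59]
BINARY_OP - → 27 - 59 = -32. Stack: [-32]
LOAD_CONST → push -1. Stack: [-32, -1]
BINARY_OP | → -32 | -1 = -1. Stack: [-1]
STORE_FAST m → m=-1. Stack: []
LOAD_FAST_LOAD_FAST m,r → push -1,59. Stack: [-1, 59]
BINARY_OP | → -1 | 59 = -1. Stack: [-1]
STORE_FAST y → y=-1. Stack: []
LOAD_FAST_LOAD_FAST b,q → push 27,413. Stack: [27, 413]
BINARY_OP + → 27 + 413 = 440. Stack: [440]
LOAD_FAST p → push 15. Stack: [440, 15]
BINARY_OP + → 440 + 15 = 455. Stack: [455]
STORE_FAST u → u=455. Stack: []
LOAD_FAST u → push 455. Stack: [455]
RETURN_VALUE → return 455.

455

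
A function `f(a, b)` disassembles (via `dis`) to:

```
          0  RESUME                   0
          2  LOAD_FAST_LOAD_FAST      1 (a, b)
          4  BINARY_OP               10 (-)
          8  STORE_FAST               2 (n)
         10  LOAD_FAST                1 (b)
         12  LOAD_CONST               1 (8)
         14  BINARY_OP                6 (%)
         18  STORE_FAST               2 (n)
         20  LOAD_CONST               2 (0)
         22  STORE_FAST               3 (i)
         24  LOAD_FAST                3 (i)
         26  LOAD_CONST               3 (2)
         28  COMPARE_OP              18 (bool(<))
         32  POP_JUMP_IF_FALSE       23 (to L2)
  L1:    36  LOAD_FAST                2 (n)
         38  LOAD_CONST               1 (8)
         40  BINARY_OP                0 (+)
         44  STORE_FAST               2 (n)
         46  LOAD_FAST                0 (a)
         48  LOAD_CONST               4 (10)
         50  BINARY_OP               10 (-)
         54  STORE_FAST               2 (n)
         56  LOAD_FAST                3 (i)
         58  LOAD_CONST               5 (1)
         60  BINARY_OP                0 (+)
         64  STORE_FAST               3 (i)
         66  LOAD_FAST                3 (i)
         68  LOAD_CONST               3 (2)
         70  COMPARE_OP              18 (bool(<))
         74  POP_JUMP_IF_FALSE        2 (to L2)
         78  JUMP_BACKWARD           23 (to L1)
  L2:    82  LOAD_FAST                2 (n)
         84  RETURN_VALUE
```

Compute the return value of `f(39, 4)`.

LOAD_FAST_LOAD_FAST a,b → push 39,4. Stack: [39, 4]
BINARY_OP - → 39 - 4 = 35. Stack: [35]
STORE_FAST n → n=35. Stack: []
LOAD_FAST b → push 4. Stack: [4]
LOAD_CONST → push 8. Stack: [4, 8]
BINARY_OP % → 4 % 8 = 4. Stack: [4]
STORE_FAST n → n=4. Stack: []
LOAD_CONST → push 0. Stack: [0]
STORE_FAST i → i=0. Stack: []
LOAD_FAST i → push 0. Stack: [0]
LOAD_CONST → push 2. Stack: [0, 2]
COMPARE_OP bool(<) → 0 vs 2 = True. Stack: [True]
POP_JUMP_IF_FALSE → pop True; no jump. Stack: []
LOAD_FAST n → push 4. Stack: [4]
LOAD_CONST → push 8. Stack: [4, 8]
BINARY_OP + → 4 + 8 = 12. Stack: [12]
STORE_FAST n → n=12. Stack: []
LOAD_FAST a → push 39. Stack: [39]
LOAD_CONST → push 10. Stack: [39, 10]
BINARY_OP - → 39 - 10 = 29. Stack: [29]
STORE_FAST n → n=29. Stack: []
LOAD_FAST i → push 0. Stack: [0]
LOAD_CONST → push 1. Stack: [0, 1]
BINARY_OP + → 0 + 1 = 1. Stack: [1]
STORE_FAST i → i=1. Stack: []
LOAD_FAST i → push 1. Stack: [1]
LOAD_CONST → push 2. Stack: [1, 2]
COMPARE_OP bool(<) → 1 vs 2 = True. Stack: [True]
POP_JUMP_IF_FALSE → pop True; no jump. Stack: []
LOAD_FAST n → push 29. Stack: [29]
LOAD_CONST → push 8. Stack: [29, 8]
BINARY_OP + → 29 + 8 = 37. Stack: [37]
STORE_FAST n → n=37. Stack: []
LOAD_FAST a → push 39. Stack: [39]
LOAD_CONST → push 10. Stack: [39, 10]
BINARY_OP - → 39 - 10 = 29. Stack: [29]
STORE_FAST n → n=29. Stack: []
LOAD_FAST i → push 1. Stack: [1]
LOAD_CONST → push 1. Stack: [1, 1]
BINARY_OP + → 1 + 1 = 2. Stack: [2]
STORE_FAST i → i=2. Stack: []
LOAD_FAST i → push 2. Stack: [2]
LOAD_CONST → push 2. Stack: [2, 2]
COMPARE_OP bool(<) → 2 vs 2 = False. Stack: [False]
POP_JUMP_IF_FALSE → pop False; jump. Stack: []
LOAD_FAST n → push 29. Stack: [29]
RETURN_VALUE → return 29.

29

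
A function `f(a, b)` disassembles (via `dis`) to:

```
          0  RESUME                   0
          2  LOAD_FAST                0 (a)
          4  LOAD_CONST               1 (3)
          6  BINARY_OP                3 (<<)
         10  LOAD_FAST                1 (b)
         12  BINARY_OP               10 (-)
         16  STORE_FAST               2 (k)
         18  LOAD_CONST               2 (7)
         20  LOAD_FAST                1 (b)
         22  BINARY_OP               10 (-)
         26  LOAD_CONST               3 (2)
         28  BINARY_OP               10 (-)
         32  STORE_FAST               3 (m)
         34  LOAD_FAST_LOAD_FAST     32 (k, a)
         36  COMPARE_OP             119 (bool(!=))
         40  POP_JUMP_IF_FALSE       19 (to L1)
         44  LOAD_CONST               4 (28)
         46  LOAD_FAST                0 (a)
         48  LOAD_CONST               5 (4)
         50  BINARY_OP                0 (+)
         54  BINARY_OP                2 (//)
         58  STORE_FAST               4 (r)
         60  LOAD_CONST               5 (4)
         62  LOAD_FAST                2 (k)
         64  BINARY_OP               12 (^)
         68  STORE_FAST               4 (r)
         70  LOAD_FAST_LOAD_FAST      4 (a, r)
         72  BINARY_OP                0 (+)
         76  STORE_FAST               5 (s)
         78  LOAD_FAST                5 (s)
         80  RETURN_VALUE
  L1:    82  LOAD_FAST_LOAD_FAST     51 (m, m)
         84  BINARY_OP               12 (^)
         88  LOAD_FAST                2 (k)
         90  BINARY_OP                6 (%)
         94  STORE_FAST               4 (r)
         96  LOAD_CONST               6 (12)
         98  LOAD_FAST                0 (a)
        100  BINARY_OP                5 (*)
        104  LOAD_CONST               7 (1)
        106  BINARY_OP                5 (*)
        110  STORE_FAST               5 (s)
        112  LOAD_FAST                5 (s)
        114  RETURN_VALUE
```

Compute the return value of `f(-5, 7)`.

-48

LOAD_FAST a → push -5. Stack: [-5]
LOAD_CONST → push 3. Stack: [-5, 3]
BINARY_OP << → -5 << 3 = -40. Stack: [-40]
LOAD_FAST b → push 7. Stack: [-40, 7]
BINARY_OP - → -40 - 7 = -47. Stack: [-47]
STORE_FAST k → k=-47. Stack: []
LOAD_CONST → push 7. Stack: [7]
LOAD_FAST b → push 7. Stack: [7, 7]
BINARY_OP - → 7 - 7 = 0. Stack: [0]
LOAD_CONST → push 2. Stack: [0, 2]
BINARY_OP - → 0 - 2 = -2. Stack: [-2]
STORE_FAST m → m=-2. Stack: []
LOAD_FAST_LOAD_FAST k,a → push -47,-5. Stack: [-47, -5]
COMPARE_OP bool(!=) → -47 vs -5 = True. Stack: [True]
POP_JUMP_IF_FALSE → pop True; no jump. Stack: []
LOAD_CONST → push 28. Stack: [28]
LOAD_FAST a → push -5. Stack: [28, -5]
LOAD_CONST → push 4. Stack: [28, -5, 4]
BINARY_OP + → -5 + 4 = -1. Stack: [28, -1]
BINARY_OP // → 28 // -1 = -28. Stack: [-28]
STORE_FAST r → r=-28. Stack: []
LOAD_CONST → push 4. Stack: [4]
LOAD_FAST k → push -47. Stack: [4, -47]
BINARY_OP ^ → 4 ^ -47 = -43. Stack: [-43]
STORE_FAST r → r=-43. Stack: []
LOAD_FAST_LOAD_FAST a,r → push -5,-43. Stack: [-5, -43]
BINARY_OP + → -5 + -43 = -48. Stack: [-48]
STORE_FAST s → s=-48. Stack: []
LOAD_FAST s → push -48. Stack: [-48]
RETURN_VALUE → return -48.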